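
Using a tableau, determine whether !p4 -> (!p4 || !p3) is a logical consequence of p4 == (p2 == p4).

Yes

Initial set: {T (p4 == (p2 == p4)); F (!p4 -> (!p4 || !p3))}.
F (!p4 -> (!p4 || !p3)): α-rule — add T !p4, F (!p4 || !p3).
F (!p4 || !p3): α-rule — add F !p4, F !p3.
× closes — contains both p4 and !p4.
All 1 branch closes.
Every branch closed, so the premises entail the conclusion.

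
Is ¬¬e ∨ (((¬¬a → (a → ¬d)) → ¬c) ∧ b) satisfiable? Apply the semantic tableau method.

Satisfiable

Initial set: {(¬¬e ∨ (((¬¬a → (a → ¬d)) → ¬c) ∧ b))}.
(¬¬e ∨ (((¬¬a → (a → ¬d)) → ¬c) ∧ b)): β-rule — branch into ¬¬e  //  (((¬¬a → (a → ¬d)) → ¬c) ∧ b).
  branch 1 (add ¬¬e):
    ¬¬e: drop double negation, giving e.
    ○ open, literals {e=1}.
  branch 2 (add (((¬¬a → (a → ¬d)) → ¬c) ∧ b)):
    (((¬¬a → (a → ¬d)) → ¬c) ∧ b): α-rule — add ((¬¬a → (a → ¬d)) → ¬c), b.
    ((¬¬a → (a → ¬d)) → ¬c): β-rule — branch into ¬(¬¬a → (a → ¬d))  //  ¬c.
      branch 2.1 (add ¬(¬¬a → (a → ¬d))):
        ¬(¬¬a → (a → ¬d)): α-rule — add ¬¬a, ¬(a → ¬d).
        ¬¬a: drop double negation, giving a.
        ¬(a → ¬d): α-rule — add a, ¬¬d.
        ○ open, literals {a=1, b=1, d=1}.
      branch 2.2 (add ¬c):
        ○ open, literals {b=1, c=0}.
0 branches closed, 3 open.
An open branch gives a satisfying assignment: e=1.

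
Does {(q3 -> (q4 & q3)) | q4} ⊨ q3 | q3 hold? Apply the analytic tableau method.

Initial set: {T ((q3 -> (q4 & q3)) | q4); F (q3 | q3)}.
F (q3 | q3): α-rule — add F q3, F q3.
T ((q3 -> (q4 & q3)) | q4): β-rule — branch into T (q3 -> (q4 & q3))  //  T q4.
  branch 1 (add T (q3 -> (q4 & q3))):
    T (q3 -> (q4 & q3)): β-rule — branch into F q3  //  T (q4 & q3).
      branch 1.1 (add F q3):
        ○ open, literals {q3=F}.
      branch 1.2 (add T (q4 & q3)):
        T (q4 & q3): α-rule — add T q4, T q3.
        × closes — contains both q3 and ~q3.
  branch 2 (add T q4):
    ○ open, literals {q3=F, q4=T}.
1 branch closed, 2 open.
An open branch gives a countermodel: q3=F (unmentioned atoms arbitrary); the premises hold there but the conclusion fails.

No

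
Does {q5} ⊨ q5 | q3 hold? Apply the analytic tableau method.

Initial set: {q5; ~(q5 | q3)}.
~(q5 | q3): α-rule — add ~q5, ~q3.
× closes — contains both q5 and ~q5.
All 1 branch closes.
Every branch closed, so the premises entail the conclusion.

Yes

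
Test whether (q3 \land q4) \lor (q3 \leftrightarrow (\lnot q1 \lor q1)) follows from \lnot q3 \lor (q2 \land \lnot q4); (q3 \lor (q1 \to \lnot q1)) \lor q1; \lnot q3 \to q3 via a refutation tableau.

Initial set: {(\lnot q3 \lor (q2 \land \lnot q4)); ((q3 \lor (q1 \to \lnot q1)) \lor q1); (\lnot q3 \to q3); \lnot ((q3 \land q4) \lor (q3 \leftrightarrow (\lnot q1 \lor q1)))}.
\lnot ((q3 \land q4) \lor (q3 \leftrightarrow (\lnot q1 \lor q1))): α-rule — add \lnot (q3 \land q4), \lnot (q3 \leftrightarrow (\lnot q1 \lor q1)).
(\lnot q3 \lor (q2 \land \lnot q4)): β-rule — branch into \lnot q3  //  (q2 \land \lnot q4).
  branch 1 (add \lnot q3):
    ((q3 \lor (q1 \to \lnot q1)) \lor q1): β-rule — branch into (q3 \lor (q1 \to \lnot q1))  //  q1.
      branch 1.1 (add (q3 \lor (q1 \to \lnot q1))):
        (\lnot q3 \to q3): β-rule — branch into \lnot \lnot q3  //  q3.
          branch 1.1.1 (add \lnot \lnot q3):
            × closes — contains both q3 and \lnot q3.
          branch 1.1.2 (add q3):
            × closes — contains both q3 and \lnot q3.
      branch 1.2 (add q1):
        (\lnot q3 \to q3): β-rule — branch into \lnot \lnot q3  //  q3.
          branch 1.2.1 (add \lnot \lnot q3):
            × closes — contains both q3 and \lnot q3.
          branch 1.2.2 (add q3):
            × closes — contains both q3 and \lnot q3.
  branch 2 (add (q2 \land \lnot q4)):
    (q2 \land \lnot q4): α-rule — add q2, \lnot q4.
    ((q3 \lor (q1 \to \lnot q1)) \lor q1): β-rule — branch into (q3 \lor (q1 \to \lnot q1))  //  q1.
      branch 2.1 (add (q3 \lor (q1 \to \lnot q1))):
        (\lnot q3 \to q3): β-rule — branch into \lnot \lnot q3  //  q3.
          branch 2.1.1 (add \lnot \lnot q3):
            \lnot (q3 \land q4): β-rule — branch into \lnot q3  //  \lnot q4.
              branch 2.1.1.1 (add \lnot q3):
                × closes — contains both q3 and \lnot q3.
              branch 2.1.1.2 (add \lnot q4):
                \lnot (q3 \leftrightarrow (\lnot q1 \lor q1)): β-rule — branch into q3, \lnot (\lnot q1 \lor q1)  //  \lnot q3, (\lnot q1 \lor q1).
                  branch 2.1.1.2.1 (add q3, \lnot (\lnot q1 \lor q1)):
                    \lnot (\lnot q1 \lor q1): α-rule — add \lnot \lnot q1, \lnot q1.
                    × closes — contains both q1 and \lnot q1.
                  branch 2.1.1.2.2 (add \lnot q3, (\lnot q1 \lor q1)):
                    × closes — contains both q3 and \lnot q3.
          branch 2.1.2 (add q3):
            \lnot (q3 \land q4): β-rule — branch into \lnot q3  //  \lnot q4.
              branch 2.1.2.1 (add \lnot q3):
                × closes — contains both q3 and \lnot q3.
              branch 2.1.2.2 (add \lnot q4):
                \lnot (q3 \leftrightarrow (\lnot q1 \lor q1)): β-rule — branch into q3, \lnot (\lnot q1 \lor q1)  //  \lnot q3, (\lnot q1 \lor q1).
                  branch 2.1.2.2.1 (add q3, \lnot (\lnot q1 \lor q1)):
                    \lnot (\lnot q1 \lor q1): α-rule — add \lnot \lnot q1, \lnot q1.
                    × closes — contains both q1 and \lnot q1.
                  branch 2.1.2.2.2 (add \lnot q3, (\lnot q1 \lor q1)):
                    × closes — contains both q3 and \lnot q3.
      branch 2.2 (add q1):
        (\lnot q3 \to q3): β-rule — branch into \lnot \lnot q3  //  q3.
          branch 2.2.1 (add \lnot \lnot q3):
            \lnot (q3 \land q4): β-rule — branch into \lnot q3  //  \lnot q4.
              branch 2.2.1.1 (add \lnot q3):
                × closes — contains both q3 and \lnot q3.
              branch 2.2.1.2 (add \lnot q4):
                \lnot (q3 \leftrightarrow (\lnot q1 \lor q1)): β-rule — branch into q3, \lnot (\lnot q1 \lor q1)  //  \lnot q3, (\lnot q1 \lor q1).
                  branch 2.2.1.2.1 (add q3, \lnot (\lnot q1 \lor q1)):
                    \lnot (\lnot q1 \lor q1): α-rule — add \lnot \lnot q1, \lnot q1.
                    × closes — contains both q1 and \lnot q1.
                  branch 2.2.1.2.2 (add \lnot q3, (\lnot q1 \lor q1)):
                    × closes — contains both q3 and \lnot q3.
          branch 2.2.2 (add q3):
            \lnot (q3 \land q4): β-rule — branch into \lnot q3  //  \lnot q4.
              branch 2.2.2.1 (add \lnot q3):
                × closes — contains both q3 and \lnot q3.
              branch 2.2.2.2 (add \lnot q4):
                \lnot (q3 \leftrightarrow (\lnot q1 \lor q1)): β-rule — branch into q3, \lnot (\lnot q1 \lor q1)  //  \lnot q3, (\lnot q1 \lor q1).
                  branch 2.2.2.2.1 (add q3, \lnot (\lnot q1 \lor q1)):
                    \lnot (\lnot q1 \lor q1): α-rule — add \lnot \lnot q1, \lnot q1.
                    × closes — contains both q1 and \lnot q1.
                  branch 2.2.2.2.2 (add \lnot q3, (\lnot q1 \lor q1)):
                    × closes — contains both q3 and \lnot q3.
All 16 branches close.
Every branch closed, so the premises entail the conclusion.

Yes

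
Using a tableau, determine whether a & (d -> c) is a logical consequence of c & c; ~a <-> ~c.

Initial set: {(c & c); (~a <-> ~c); ~(a & (d -> c))}.
(c & c): α-rule — add c, c.
(~a <-> ~c): β-rule — branch into ~a, ~c  //  ~~a, ~~c.
  branch 1 (add ~a, ~c):
    × closes — contains both c and ~c.
  branch 2 (add ~~a, ~~c):
    ~(a & (d -> c)): β-rule — branch into ~a  //  ~(d -> c).
      branch 2.1 (add ~a):
        × closes — contains both a and ~a.
      branch 2.2 (add ~(d -> c)):
        ~(d -> c): α-rule — add d, ~c.
        × closes — contains both c and ~c.
All 3 branches close.
Every branch closed, so the premises entail the conclusion.

Yes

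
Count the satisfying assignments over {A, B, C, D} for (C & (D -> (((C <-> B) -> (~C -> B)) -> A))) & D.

Initial set: {((C & (D -> (((C <-> B) -> (~C -> B)) -> A))) & D)}.
((C & (D -> (((C <-> B) -> (~C -> B)) -> A))) & D): α-rule — add (C & (D -> (((C <-> B) -> (~C -> B)) -> A))), D.
(C & (D -> (((C <-> B) -> (~C -> B)) -> A))): α-rule — add C, (D -> (((C <-> B) -> (~C -> B)) -> A)).
(D -> (((C <-> B) -> (~C -> B)) -> A)): β-rule — branch into ~D  //  (((C <-> B) -> (~C -> B)) -> A).
  branch 1 (add ~D):
    × closes — contains both D and ~D.
  branch 2 (add (((C <-> B) -> (~C -> B)) -> A)):
    (((C <-> B) -> (~C -> B)) -> A): β-rule — branch into ~((C <-> B) -> (~C -> B))  //  A.
      branch 2.1 (add ~((C <-> B) -> (~C -> B))):
        ~((C <-> B) -> (~C -> B)): α-rule — add (C <-> B), ~(~C -> B).
        ~(~C -> B): α-rule — add ~C, ~B.
        × closes — contains both C and ~C.
      branch 2.2 (add A):
        ○ open, literals {A=true, C=true, D=true}.
2 branches closed, 1 open.
Each open branch fixes some atoms; the unmentioned ones are free. Counting distinct full assignments: branch {A=true, C=true, D=true} (B) contributes 2 new. Total: 2.

2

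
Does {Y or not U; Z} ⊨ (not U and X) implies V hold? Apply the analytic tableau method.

Initial set: {(Y or not U); Z; not ((not U and X) implies V)}.
not ((not U and X) implies V): α-rule — add (not U and X), not V.
(not U and X): α-rule — add not U, X.
(Y or not U): β-rule — branch into Y  //  not U.
  branch 1 (add Y):
    ○ open, literals {U=F, V=F, X=T, Y=T, Z=T}.
  branch 2 (add not U):
    ○ open, literals {U=F, V=F, X=T, Z=T}.
0 branches closed, 2 open.
An open branch gives a countermodel: U=F, V=F, X=T, Y=T, Z=T (unmentioned atoms arbitrary); the premises hold there but the conclusion fails.

No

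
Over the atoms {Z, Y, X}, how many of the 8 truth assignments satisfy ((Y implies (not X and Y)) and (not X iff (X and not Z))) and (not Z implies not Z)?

1

Initial set: {(((Y implies (not X and Y)) and (not X iff (X and not Z))) and (not Z implies not Z))}.
(((Y implies (not X and Y)) and (not X iff (X and not Z))) and (not Z implies not Z)): α-rule — add ((Y implies (not X and Y)) and (not X iff (X and not Z))), (not Z implies not Z).
((Y implies (not X and Y)) and (not X iff (X and not Z))): α-rule — add (Y implies (not X and Y)), (not X iff (X and not Z)).
(not Z implies not Z): β-rule — branch into not not Z  //  not Z.
  branch 1 (add not not Z):
    (Y implies (not X and Y)): β-rule — branch into not Y  //  (not X and Y).
      branch 1.1 (add not Y):
        (not X iff (X and not Z)): β-rule — branch into not X, (X and not Z)  //  not not X, not (X and not Z).
          branch 1.1.1 (add not X, (X and not Z)):
            (X and not Z): α-rule — add X, not Z.
            × closes — contains both X and not X.
          branch 1.1.2 (add not not X, not (X and not Z)):
            not (X and not Z): β-rule — branch into not X  //  not not Z.
              branch 1.1.2.1 (add not X):
                × closes — contains both X and not X.
              branch 1.1.2.2 (add not not Z):
                ○ open, literals {X=1, Y=0, Z=1}.
      branch 1.2 (add (not X and Y)):
        (not X and Y): α-rule — add not X, Y.
        (not X iff (X and not Z)): β-rule — branch into not X, (X and not Z)  //  not not X, not (X and not Z).
          branch 1.2.1 (add not X, (X and not Z)):
            (X and not Z): α-rule — add X, not Z.
            × closes — contains both X and not X.
          branch 1.2.2 (add not not X, not (X and not Z)):
            × closes — contains both X and not X.
  branch 2 (add not Z):
    (Y implies (not X and Y)): β-rule — branch into not Y  //  (not X and Y).
      branch 2.1 (add not Y):
        (not X iff (X and not Z)): β-rule — branch into not X, (X and not Z)  //  not not X, not (X and not Z).
          branch 2.1.1 (add not X, (X and not Z)):
            (X and not Z): α-rule — add X, not Z.
            × closes — contains both X and not X.
          branch 2.1.2 (add not not X, not (X and not Z)):
            not (X and not Z): β-rule — branch into not X  //  not not Z.
              branch 2.1.2.1 (add not X):
                × closes — contains both X and not X.
              branch 2.1.2.2 (add not not Z):
                × closes — contains both Z and not Z.
      branch 2.2 (add (not X and Y)):
        (not X and Y): α-rule — add not X, Y.
        (not X iff (X and not Z)): β-rule — branch into not X, (X and not Z)  //  not not X, not (X and not Z).
          branch 2.2.1 (add not X, (X and not Z)):
            (X and not Z): α-rule — add X, not Z.
            × closes — contains both X and not X.
          branch 2.2.2 (add not not X, not (X and not Z)):
            × closes — contains both X and not X.
9 branches closed, 1 open.
Each open branch fixes some atoms; the unmentioned ones are free. Counting distinct full assignments: branch {X=1, Y=0, Z=1} (none free) contributes 1 new. Total: 1.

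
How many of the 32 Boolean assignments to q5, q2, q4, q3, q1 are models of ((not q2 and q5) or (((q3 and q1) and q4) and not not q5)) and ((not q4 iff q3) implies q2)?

Initial set: {(((not q2 and q5) or (((q3 and q1) and q4) and not not q5)) and ((not q4 iff q3) implies q2))}.
(((not q2 and q5) or (((q3 and q1) and q4) and not not q5)) and ((not q4 iff q3) implies q2)): α-rule — add ((not q2 and q5) or (((q3 and q1) and q4) and not not q5)), ((not q4 iff q3) implies q2).
((not q2 and q5) or (((q3 and q1) and q4) and not not q5)): β-rule — branch into (not q2 and q5)  //  (((q3 and q1) and q4) and not not q5).
  branch 1 (add (not q2 and q5)):
    (not q2 and q5): α-rule — add not q2, q5.
    ((not q4 iff q3) implies q2): β-rule — branch into not (not q4 iff q3)  //  q2.
      branch 1.1 (add not (not q4 iff q3)):
        not (not q4 iff q3): β-rule — branch into not q4, not q3  //  not not q4, q3.
          branch 1.1.1 (add not q4, not q3):
            ○ open, literals {q2=F, q3=F, q4=F, q5=T}.
          branch 1.1.2 (add not not q4, q3):
            ○ open, literals {q2=F, q3=T, q4=T, q5=T}.
      branch 1.2 (add q2):
        × closes — contains both q2 and not q2.
  branch 2 (add (((q3 and q1) and q4) and not not q5)):
    (((q3 and q1) and q4) and not not q5): α-rule — add ((q3 and q1) and q4), not not q5.
    ((q3 and q1) and q4): α-rule — add (q3 and q1), q4.
    not not q5: drop double negation, giving q5.
    (q3 and q1): α-rule — add q3, q1.
    ((not q4 iff q3) implies q2): β-rule — branch into not (not q4 iff q3)  //  q2.
      branch 2.1 (add not (not q4 iff q3)):
        not (not q4 iff q3): β-rule — branch into not q4, not q3  //  not not q4, q3.
          branch 2.1.1 (add not q4, not q3):
            × closes — contains both q4 and not q4.
          branch 2.1.2 (add not not q4, q3):
            ○ open, literals {q1=T, q3=T, q4=T, q5=T}.
      branch 2.2 (add q2):
        ○ open, literals {q1=T, q2=T, q3=T, q4=T, q5=T}.
2 branches closed, 4 open.
Each open branch fixes some atoms; the unmentioned ones are free. Counting distinct full assignments: branch {q2=F, q3=F, q4=F, q5=T} (q1) contributes 2 new; branch {q2=F, q3=T, q4=T, q5=T} (q1) contributes 2 new; branch {q1=T, q3=T, q4=T, q5=T} (q2) contributes 1 new; branch {q1=T, q2=T, q3=T, q4=T, q5=T} (none free) contributes 0 new. Total: 5.

5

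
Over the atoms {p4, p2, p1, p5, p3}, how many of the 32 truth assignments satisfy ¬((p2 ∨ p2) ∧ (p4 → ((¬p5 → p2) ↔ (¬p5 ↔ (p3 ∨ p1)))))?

Initial set: {¬((p2 ∨ p2) ∧ (p4 → ((¬p5 → p2) ↔ (¬p5 ↔ (p3 ∨ p1)))))}.
¬((p2 ∨ p2) ∧ (p4 → ((¬p5 → p2) ↔ (¬p5 ↔ (p3 ∨ p1))))): β-rule — branch into ¬(p2 ∨ p2)  //  ¬(p4 → ((¬p5 → p2) ↔ (¬p5 ↔ (p3 ∨ p1)))).
  branch 1 (add ¬(p2 ∨ p2)):
    ¬(p2 ∨ p2): α-rule — add ¬p2, ¬p2.
    ○ open, literals {p2=F}.
  branch 2 (add ¬(p4 → ((¬p5 → p2) ↔ (¬p5 ↔ (p3 ∨ p1))))):
    ¬(p4 → ((¬p5 → p2) ↔ (¬p5 ↔ (p3 ∨ p1)))): α-rule — add p4, ¬((¬p5 → p2) ↔ (¬p5 ↔ (p3 ∨ p1))).
    ¬((¬p5 → p2) ↔ (¬p5 ↔ (p3 ∨ p1))): β-rule — branch into (¬p5 → p2), ¬(¬p5 ↔ (p3 ∨ p1))  //  ¬(¬p5 → p2), (¬p5 ↔ (p3 ∨ p1)).
      branch 2.1 (add (¬p5 → p2), ¬(¬p5 ↔ (p3 ∨ p1))):
        (¬p5 → p2): β-rule — branch into ¬¬p5  //  p2.
          branch 2.1.1 (add ¬¬p5):
            ¬(¬p5 ↔ (p3 ∨ p1)): β-rule — branch into ¬p5, ¬(p3 ∨ p1)  //  ¬¬p5, (p3 ∨ p1).
              branch 2.1.1.1 (add ¬p5, ¬(p3 ∨ p1)):
                × closes — contains both p5 and ¬p5.
              branch 2.1.1.2 (add ¬¬p5, (p3 ∨ p1)):
                (p3 ∨ p1): β-rule — branch into p3  //  p1.
                  branch 2.1.1.2.1 (add p3):
                    ○ open, literals {p3=T, p4=T, p5=T}.
                  branch 2.1.1.2.2 (add p1):
                    ○ open, literals {p1=T, p4=T, p5=T}.
          branch 2.1.2 (add p2):
            ¬(¬p5 ↔ (p3 ∨ p1)): β-rule — branch into ¬p5, ¬(p3 ∨ p1)  //  ¬¬p5, (p3 ∨ p1).
              branch 2.1.2.1 (add ¬p5, ¬(p3 ∨ p1)):
                ¬(p3 ∨ p1): α-rule — add ¬p3, ¬p1.
                ○ open, literals {p1=F, p2=T, p3=F, p4=T, p5=F}.
              branch 2.1.2.2 (add ¬¬p5, (p3 ∨ p1)):
                (p3 ∨ p1): β-rule — branch into p3  //  p1.
                  branch 2.1.2.2.1 (add p3):
                    ○ open, literals {p2=T, p3=T, p4=T, p5=T}.
                  branch 2.1.2.2.2 (add p1):
                    ○ open, literals {p1=T, p2=T, p4=T, p5=T}.
      branch 2.2 (add ¬(¬p5 → p2), (¬p5 ↔ (p3 ∨ p1))):
        ¬(¬p5 → p2): α-rule — add ¬p5, ¬p2.
        (¬p5 ↔ (p3 ∨ p1)): β-rule — branch into ¬p5, (p3 ∨ p1)  //  ¬¬p5, ¬(p3 ∨ p1).
          branch 2.2.1 (add ¬p5, (p3 ∨ p1)):
            (p3 ∨ p1): β-rule — branch into p3  //  p1.
              branch 2.2.1.1 (add p3):
                ○ open, literals {p2=F, p3=T, p4=T, p5=F}.
              branch 2.2.1.2 (add p1):
                ○ open, literals {p1=T, p2=F, p4=T, p5=F}.
          branch 2.2.2 (add ¬¬p5, ¬(p3 ∨ p1)):
            × closes — contains both p5 and ¬p5.
2 branches closed, 8 open.
Each open branch fixes some atoms; the unmentioned ones are free. Counting distinct full assignments: branch {p2=F} (p4, p1, p5, p3) contributes 16 new; branch {p3=T, p4=T, p5=T} (p2, p1) contributes 2 new; branch {p1=T, p4=T, p5=T} (p2, p3) contributes 1 new; branch {p1=F, p2=T, p3=F, p4=T, p5=F} (none free) contributes 1 new; branch {p2=T, p3=T, p4=T, p5=T} (p1) contributes 0 new; branch {p1=T, p2=T, p4=T, p5=T} (p3) contributes 0 new; branch {p2=F, p3=T, p4=T, p5=F} (p1) contributes 0 new; branch {p1=T, p2=F, p4=T, p5=F} (p3) contributes 0 new. Total: 20.

20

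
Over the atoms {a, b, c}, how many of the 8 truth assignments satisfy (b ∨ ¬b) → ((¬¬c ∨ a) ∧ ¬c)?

Initial set: {((b ∨ ¬b) → ((¬¬c ∨ a) ∧ ¬c))}.
((b ∨ ¬b) → ((¬¬c ∨ a) ∧ ¬c)): β-rule — branch into ¬(b ∨ ¬b)  //  ((¬¬c ∨ a) ∧ ¬c).
  branch 1 (add ¬(b ∨ ¬b)):
    ¬(b ∨ ¬b): α-rule — add ¬b, ¬¬b.
    × closes — contains both b and ¬b.
  branch 2 (add ((¬¬c ∨ a) ∧ ¬c)):
    ((¬¬c ∨ a) ∧ ¬c): α-rule — add (¬¬c ∨ a), ¬c.
    (¬¬c ∨ a): β-rule — branch into ¬¬c  //  a.
      branch 2.1 (add ¬¬c):
        ¬¬c: drop double negation, giving c.
        × closes — contains both c and ¬c.
      branch 2.2 (add a):
        ○ open, literals {a=1, c=0}.
2 branches closed, 1 open.
Each open branch fixes some atoms; the unmentioned ones are free. Counting distinct full assignments: branch {a=1, c=0} (b) contributes 2 new. Total: 2.

2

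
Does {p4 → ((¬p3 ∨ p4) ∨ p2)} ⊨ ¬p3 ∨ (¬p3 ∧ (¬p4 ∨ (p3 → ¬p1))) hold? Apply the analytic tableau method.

Initial set: {(p4 → ((¬p3 ∨ p4) ∨ p2)); ¬(¬p3 ∨ (¬p3 ∧ (¬p4 ∨ (p3 → ¬p1))))}.
¬(¬p3 ∨ (¬p3 ∧ (¬p4 ∨ (p3 → ¬p1)))): α-rule — add ¬¬p3, ¬(¬p3 ∧ (¬p4 ∨ (p3 → ¬p1))).
(p4 → ((¬p3 ∨ p4) ∨ p2)): β-rule — branch into ¬p4  //  ((¬p3 ∨ p4) ∨ p2).
  branch 1 (add ¬p4):
    ¬(¬p3 ∧ (¬p4 ∨ (p3 → ¬p1))): β-rule — branch into ¬¬p3  //  ¬(¬p4 ∨ (p3 → ¬p1)).
      branch 1.1 (add ¬¬p3):
        ○ open, literals {p3=T, p4=F}.
      branch 1.2 (add ¬(¬p4 ∨ (p3 → ¬p1))):
        ¬(¬p4 ∨ (p3 → ¬p1)): α-rule — add ¬¬p4, ¬(p3 → ¬p1).
        × closes — contains both p4 and ¬p4.
  branch 2 (add ((¬p3 ∨ p4) ∨ p2)):
    ¬(¬p3 ∧ (¬p4 ∨ (p3 → ¬p1))): β-rule — branch into ¬¬p3  //  ¬(¬p4 ∨ (p3 → ¬p1)).
      branch 2.1 (add ¬¬p3):
        ((¬p3 ∨ p4) ∨ p2): β-rule — branch into (¬p3 ∨ p4)  //  p2.
          branch 2.1.1 (add (¬p3 ∨ p4)):
            (¬p3 ∨ p4): β-rule — branch into ¬p3  //  p4.
              branch 2.1.1.1 (add ¬p3):
                × closes — contains both p3 and ¬p3.
              branch 2.1.1.2 (add p4):
                ○ open, literals {p3=T, p4=T}.
          branch 2.1.2 (add p2):
            ○ open, literals {p2=T, p3=T}.
      branch 2.2 (add ¬(¬p4 ∨ (p3 → ¬p1))):
        ¬(¬p4 ∨ (p3 → ¬p1)): α-rule — add ¬¬p4, ¬(p3 → ¬p1).
        ¬(p3 → ¬p1): α-rule — add p3, ¬¬p1.
        ((¬p3 ∨ p4) ∨ p2): β-rule — branch into (¬p3 ∨ p4)  //  p2.
          branch 2.2.1 (add (¬p3 ∨ p4)):
            (¬p3 ∨ p4): β-rule — branch into ¬p3  //  p4.
              branch 2.2.1.1 (add ¬p3):
                × closes — contains both p3 and ¬p3.
              branch 2.2.1.2 (add p4):
                ○ open, literals {p1=T, p3=T, p4=T}.
          branch 2.2.2 (add p2):
            ○ open, literals {p1=T, p2=T, p3=T, p4=T}.
3 branches closed, 5 open.
An open branch gives a countermodel: p3=T, p4=F (unmentioned atoms arbitrary); the premises hold there but the conclusion fails.

No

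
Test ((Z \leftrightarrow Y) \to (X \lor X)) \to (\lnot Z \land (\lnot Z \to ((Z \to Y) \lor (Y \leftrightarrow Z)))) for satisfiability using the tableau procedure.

Satisfiable

Initial set: {(((Z \leftrightarrow Y) \to (X \lor X)) \to (\lnot Z \land (\lnot Z \to ((Z \to Y) \lor (Y \leftrightarrow Z)))))}.
(((Z \leftrightarrow Y) \to (X \lor X)) \to (\lnot Z \land (\lnot Z \to ((Z \to Y) \lor (Y \leftrightarrow Z))))): β-rule — branch into \lnot ((Z \leftrightarrow Y) \to (X \lor X))  //  (\lnot Z \land (\lnot Z \to ((Z \to Y) \lor (Y \leftrightarrow Z)))).
  branch 1 (add \lnot ((Z \leftrightarrow Y) \to (X \lor X))):
    \lnot ((Z \leftrightarrow Y) \to (X \lor X)): α-rule — add (Z \leftrightarrow Y), \lnot (X \lor X).
    \lnot (X \lor X): α-rule — add \lnot X, \lnot X.
    (Z \leftrightarrow Y): β-rule — branch into Z, Y  //  \lnot Z, \lnot Y.
      branch 1.1 (add Z, Y):
        ○ open, literals {X=0, Y=1, Z=1}.
      branch 1.2 (add \lnot Z, \lnot Y):
        ○ open, literals {X=0, Y=0, Z=0}.
  branch 2 (add (\lnot Z \land (\lnot Z \to ((Z \to Y) \lor (Y \leftrightarrow Z))))):
    (\lnot Z \land (\lnot Z \to ((Z \to Y) \lor (Y \leftrightarrow Z)))): α-rule — add \lnot Z, (\lnot Z \to ((Z \to Y) \lor (Y \leftrightarrow Z))).
    (\lnot Z \to ((Z \to Y) \lor (Y \leftrightarrow Z))): β-rule — branch into \lnot \lnot Z  //  ((Z \to Y) \lor (Y \leftrightarrow Z)).
      branch 2.1 (add \lnot \lnot Z):
        × closes — contains both Z and \lnot Z.
      branch 2.2 (add ((Z \to Y) \lor (Y \leftrightarrow Z))):
        ((Z \to Y) \lor (Y \leftrightarrow Z)): β-rule — branch into (Z \to Y)  //  (Y \leftrightarrow Z).
          branch 2.2.1 (add (Z \to Y)):
            (Z \to Y): β-rule — branch into \lnot Z  //  Y.
              branch 2.2.1.1 (add \lnot Z):
                ○ open, literals {Z=0}.
              branch 2.2.1.2 (add Y):
                ○ open, literals {Y=1, Z=0}.
          branch 2.2.2 (add (Y \leftrightarrow Z)):
            (Y \leftrightarrow Z): β-rule — branch into Y, Z  //  \lnot Y, \lnot Z.
              branch 2.2.2.1 (add Y, Z):
                × closes — contains both Z and \lnot Z.
              branch 2.2.2.2 (add \lnot Y, \lnot Z):
                ○ open, literals {Y=0, Z=0}.
2 branches closed, 5 open.
An open branch gives a satisfying assignment: X=0, Y=1, Z=1.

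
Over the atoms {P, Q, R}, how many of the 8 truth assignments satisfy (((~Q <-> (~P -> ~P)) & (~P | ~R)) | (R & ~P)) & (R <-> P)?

1

Initial set: {((((~Q <-> (~P -> ~P)) & (~P | ~R)) | (R & ~P)) & (R <-> P))}.
((((~Q <-> (~P -> ~P)) & (~P | ~R)) | (R & ~P)) & (R <-> P)): α-rule — add (((~Q <-> (~P -> ~P)) & (~P | ~R)) | (R & ~P)), (R <-> P).
(((~Q <-> (~P -> ~P)) & (~P | ~R)) | (R & ~P)): β-rule — branch into ((~Q <-> (~P -> ~P)) & (~P | ~R))  //  (R & ~P).
  branch 1 (add ((~Q <-> (~P -> ~P)) & (~P | ~R))):
    ((~Q <-> (~P -> ~P)) & (~P | ~R)): α-rule — add (~Q <-> (~P -> ~P)), (~P | ~R).
    (R <-> P): β-rule — branch into R, P  //  ~R, ~P.
      branch 1.1 (add R, P):
        (~Q <-> (~P -> ~P)): β-rule — branch into ~Q, (~P -> ~P)  //  ~~Q, ~(~P -> ~P).
          branch 1.1.1 (add ~Q, (~P -> ~P)):
            (~P | ~R): β-rule — branch into ~P  //  ~R.
              branch 1.1.1.1 (add ~P):
                × closes — contains both P and ~P.
              branch 1.1.1.2 (add ~R):
                × closes — contains both R and ~R.
          branch 1.1.2 (add ~~Q, ~(~P -> ~P)):
            ~(~P -> ~P): α-rule — add ~P, ~~P.
            × closes — contains both P and ~P.
      branch 1.2 (add ~R, ~P):
        (~Q <-> (~P -> ~P)): β-rule — branch into ~Q, (~P -> ~P)  //  ~~Q, ~(~P -> ~P).
          branch 1.2.1 (add ~Q, (~P -> ~P)):
            (~P | ~R): β-rule — branch into ~P  //  ~R.
              branch 1.2.1.1 (add ~P):
                (~P -> ~P): β-rule — branch into ~~P  //  ~P.
                  branch 1.2.1.1.1 (add ~~P):
                    × closes — contains both P and ~P.
                  branch 1.2.1.1.2 (add ~P):
                    ○ open, literals {P=F, Q=F, R=F}.
              branch 1.2.1.2 (add ~R):
                (~P -> ~P): β-rule — branch into ~~P  //  ~P.
                  branch 1.2.1.2.1 (add ~~P):
                    × closes — contains both P and ~P.
                  branch 1.2.1.2.2 (add ~P):
                    ○ open, literals {P=F, Q=F, R=F}.
          branch 1.2.2 (add ~~Q, ~(~P -> ~P)):
            ~(~P -> ~P): α-rule — add ~P, ~~P.
            × closes — contains both P and ~P.
  branch 2 (add (R & ~P)):
    (R & ~P): α-rule — add R, ~P.
    (R <-> P): β-rule — branch into R, P  //  ~R, ~P.
      branch 2.1 (add R, P):
        × closes — contains both P and ~P.
      branch 2.2 (add ~R, ~P):
        × closes — contains both R and ~R.
8 branches closed, 2 open.
Each open branch fixes some atoms; the unmentioned ones are free. Counting distinct full assignments: branch {P=F, Q=F, R=F} (none free) contributes 1 new; branch {P=F, Q=F, R=F} (none free) contributes 0 new. Total: 1.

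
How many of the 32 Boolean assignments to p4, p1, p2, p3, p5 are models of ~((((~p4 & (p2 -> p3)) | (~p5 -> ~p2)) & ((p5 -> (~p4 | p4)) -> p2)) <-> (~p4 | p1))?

Initial set: {~((((~p4 & (p2 -> p3)) | (~p5 -> ~p2)) & ((p5 -> (~p4 | p4)) -> p2)) <-> (~p4 | p1))}.
~((((~p4 & (p2 -> p3)) | (~p5 -> ~p2)) & ((p5 -> (~p4 | p4)) -> p2)) <-> (~p4 | p1)): β-rule — branch into (((~p4 & (p2 -> p3)) | (~p5 -> ~p2)) & ((p5 -> (~p4 | p4)) -> p2)), ~(~p4 | p1)  //  ~(((~p4 & (p2 -> p3)) | (~p5 -> ~p2)) & ((p5 -> (~p4 | p4)) -> p2)), (~p4 | p1).
  branch 1 (add (((~p4 & (p2 -> p3)) | (~p5 -> ~p2)) & ((p5 -> (~p4 | p4)) -> p2)), ~(~p4 | p1)):
    (((~p4 & (p2 -> p3)) | (~p5 -> ~p2)) & ((p5 -> (~p4 | p4)) -> p2)): α-rule — add ((~p4 & (p2 -> p3)) | (~p5 -> ~p2)), ((p5 -> (~p4 | p4)) -> p2).
    ~(~p4 | p1): α-rule — add ~~p4, ~p1.
    ((~p4 & (p2 -> p3)) | (~p5 -> ~p2)): β-rule — branch into (~p4 & (p2 -> p3))  //  (~p5 -> ~p2).
      branch 1.1 (add (~p4 & (p2 -> p3))):
        (~p4 & (p2 -> p3)): α-rule — add ~p4, (p2 -> p3).
        × closes — contains both p4 and ~p4.
      branch 1.2 (add (~p5 -> ~p2)):
        ((p5 -> (~p4 | p4)) -> p2): β-rule — branch into ~(p5 -> (~p4 | p4))  //  p2.
          branch 1.2.1 (add ~(p5 -> (~p4 | p4))):
            ~(p5 -> (~p4 | p4)): α-rule — add p5, ~(~p4 | p4).
            ~(~p4 | p4): α-rule — add ~~p4, ~p4.
            × closes — contains both p4 and ~p4.
          branch 1.2.2 (add p2):
            (~p5 -> ~p2): β-rule — branch into ~~p5  //  ~p2.
              branch 1.2.2.1 (add ~~p5):
                ○ open, literals {p1=0, p2=1, p4=1, p5=1}.
              branch 1.2.2.2 (add ~p2):
                × closes — contains both p2 and ~p2.
  branch 2 (add ~(((~p4 & (p2 -> p3)) | (~p5 -> ~p2)) & ((p5 -> (~p4 | p4)) -> p2)), (~p4 | p1)):
    ~(((~p4 & (p2 -> p3)) | (~p5 -> ~p2)) & ((p5 -> (~p4 | p4)) -> p2)): β-rule — branch into ~((~p4 & (p2 -> p3)) | (~p5 -> ~p2))  //  ~((p5 -> (~p4 | p4)) -> p2).
      branch 2.1 (add ~((~p4 & (p2 -> p3)) | (~p5 -> ~p2))):
        ~((~p4 & (p2 -> p3)) | (~p5 -> ~p2)): α-rule — add ~(~p4 & (p2 -> p3)), ~(~p5 -> ~p2).
        ~(~p5 -> ~p2): α-rule — add ~p5, ~~p2.
        (~p4 | p1): β-rule — branch into ~p4  //  p1.
          branch 2.1.1 (add ~p4):
            ~(~p4 & (p2 -> p3)): β-rule — branch into ~~p4  //  ~(p2 -> p3).
              branch 2.1.1.1 (add ~~p4):
                × closes — contains both p4 and ~p4.
              branch 2.1.1.2 (add ~(p2 -> p3)):
                ~(p2 -> p3): α-rule — add p2, ~p3.
                ○ open, literals {p2=1, p3=0, p4=0, p5=0}.
          branch 2.1.2 (add p1):
            ~(~p4 & (p2 -> p3)): β-rule — branch into ~~p4  //  ~(p2 -> p3).
              branch 2.1.2.1 (add ~~p4):
                ○ open, literals {p1=1, p2=1, p4=1, p5=0}.
              branch 2.1.2.2 (add ~(p2 -> p3)):
                ~(p2 -> p3): α-rule — add p2, ~p3.
                ○ open, literals {p1=1, p2=1, p3=0, p5=0}.
      branch 2.2 (add ~((p5 -> (~p4 | p4)) -> p2)):
        ~((p5 -> (~p4 | p4)) -> p2): α-rule — add (p5 -> (~p4 | p4)), ~p2.
        (~p4 | p1): β-rule — branch into ~p4  //  p1.
          branch 2.2.1 (add ~p4):
            (p5 -> (~p4 | p4)): β-rule — branch into ~p5  //  (~p4 | p4).
              branch 2.2.1.1 (add ~p5):
                ○ open, literals {p2=0, p4=0, p5=0}.
              branch 2.2.1.2 (add (~p4 | p4)):
                (~p4 | p4): β-rule — branch into ~p4  //  p4.
                  branch 2.2.1.2.1 (add ~p4):
                    ○ open, literals {p2=0, p4=0}.
                  branch 2.2.1.2.2 (add p4):
                    × closes — contains both p4 and ~p4.
          branch 2.2.2 (add p1):
            (p5 -> (~p4 | p4)): β-rule — branch into ~p5  //  (~p4 | p4).
              branch 2.2.2.1 (add ~p5):
                ○ open, literals {p1=1, p2=0, p5=0}.
              branch 2.2.2.2 (add (~p4 | p4)):
                (~p4 | p4): β-rule — branch into ~p4  //  p4.
                  branch 2.2.2.2.1 (add ~p4):
                    ○ open, literals {p1=1, p2=0, p4=0}.
                  branch 2.2.2.2.2 (add p4):
                    ○ open, literals {p1=1, p2=0, p4=1}.
5 branches closed, 9 open.
Each open branch fixes some atoms; the unmentioned ones are free. Counting distinct full assignments: branch {p1=0, p2=1, p4=1, p5=1} (p3) contributes 2 new; branch {p2=1, p3=0, p4=0, p5=0} (p1) contributes 2 new; branch {p1=1, p2=1, p4=1, p5=0} (p3) contributes 2 new; branch {p1=1, p2=1, p3=0, p5=0} (p4) contributes 0 new; branch {p2=0, p4=0, p5=0} (p1, p3) contributes 4 new; branch {p2=0, p4=0} (p1, p3, p5) contributes 4 new; branch {p1=1, p2=0, p5=0} (p4, p3) contributes 2 new; branch {p1=1, p2=0, p4=0} (p3, p5) contributes 0 new; branch {p1=1, p2=0, p4=1} (p3, p5) contributes 2 new. Total: 18.

18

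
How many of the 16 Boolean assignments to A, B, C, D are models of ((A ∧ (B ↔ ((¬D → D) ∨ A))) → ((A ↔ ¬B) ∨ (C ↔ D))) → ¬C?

9

Initial set: {T (((A ∧ (B ↔ ((¬D → D) ∨ A))) → ((A ↔ ¬B) ∨ (C ↔ D))) → ¬C)}.
T (((A ∧ (B ↔ ((¬D → D) ∨ A))) → ((A ↔ ¬B) ∨ (C ↔ D))) → ¬C): β-rule — branch into F ((A ∧ (B ↔ ((¬D → D) ∨ A))) → ((A ↔ ¬B) ∨ (C ↔ D)))  //  T ¬C.
  branch 1 (add F ((A ∧ (B ↔ ((¬D → D) ∨ A))) → ((A ↔ ¬B) ∨ (C ↔ D)))):
    F ((A ∧ (B ↔ ((¬D → D) ∨ A))) → ((A ↔ ¬B) ∨ (C ↔ D))): α-rule — add T (A ∧ (B ↔ ((¬D → D) ∨ A))), F ((A ↔ ¬B) ∨ (C ↔ D)).
    T (A ∧ (B ↔ ((¬D → D) ∨ A))): α-rule — add T A, T (B ↔ ((¬D → D) ∨ A)).
    F ((A ↔ ¬B) ∨ (C ↔ D)): α-rule — add F (A ↔ ¬B), F (C ↔ D).
    T (B ↔ ((¬D → D) ∨ A)): β-rule — branch into T B, T ((¬D → D) ∨ A)  //  F B, F ((¬D → D) ∨ A).
      branch 1.1 (add T B, T ((¬D → D) ∨ A)):
        F (A ↔ ¬B): β-rule — branch into T A, F ¬B  //  F A, T ¬B.
          branch 1.1.1 (add T A, F ¬B):
            F (C ↔ D): β-rule — branch into T C, F D  //  F C, T D.
              branch 1.1.1.1 (add T C, F D):
                T ((¬D → D) ∨ A): β-rule — branch into T (¬D → D)  //  T A.
                  branch 1.1.1.1.1 (add T (¬D → D)):
                    T (¬D → D): β-rule — branch into F ¬D  //  T D.
                      branch 1.1.1.1.1.1 (add F ¬D):
                        × closes — contains both D and ¬D.
                      branch 1.1.1.1.1.2 (add T D):
                        × closes — contains both D and ¬D.
                  branch 1.1.1.1.2 (add T A):
                    ○ open, literals {A=true, B=true, C=true, D=false}.
              branch 1.1.1.2 (add F C, T D):
                T ((¬D → D) ∨ A): β-rule — branch into T (¬D → D)  //  T A.
                  branch 1.1.1.2.1 (add T (¬D → D)):
                    T (¬D → D): β-rule — branch into F ¬D  //  T D.
                      branch 1.1.1.2.1.1 (add F ¬D):
                        ○ open, literals {A=true, B=true, C=false, D=true}.
                      branch 1.1.1.2.1.2 (add T D):
                        ○ open, literals {A=true, B=true, C=false, D=true}.
                  branch 1.1.1.2.2 (add T A):
                    ○ open, literals {A=true, B=true, C=false, D=true}.
          branch 1.1.2 (add F A, T ¬B):
            × closes — contains both A and ¬A.
      branch 1.2 (add F B, F ((¬D → D) ∨ A)):
        F ((¬D → D) ∨ A): α-rule — add F (¬D → D), F A.
        × closes — contains both A and ¬A.
  branch 2 (add T ¬C):
    ○ open, literals {C=false}.
4 branches closed, 5 open.
Each open branch fixes some atoms; the unmentioned ones are free. Counting distinct full assignments: branch {A=true, B=true, C=true, D=false} (none free) contributes 1 new; branch {A=true, B=true, C=false, D=true} (none free) contributes 1 new; branch {A=true, B=true, C=false, D=true} (none free) contributes 0 new; branch {A=true, B=true, C=false, D=true} (none free) contributes 0 new; branch {C=false} (A, B, D) contributes 7 new. Total: 9.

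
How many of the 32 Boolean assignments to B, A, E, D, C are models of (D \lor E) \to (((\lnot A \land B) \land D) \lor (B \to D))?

28

Initial set: {((D \lor E) \to (((\lnot A \land B) \land D) \lor (B \to D)))}.
((D \lor E) \to (((\lnot A \land B) \land D) \lor (B \to D))): β-rule — branch into \lnot (D \lor E)  //  (((\lnot A \land B) \land D) \lor (B \to D)).
  branch 1 (add \lnot (D \lor E)):
    \lnot (D \lor E): α-rule — add \lnot D, \lnot E.
    ○ open, literals {D=false, E=false}.
  branch 2 (add (((\lnot A \land B) \land D) \lor (B \to D))):
    (((\lnot A \land B) \land D) \lor (B \to D)): β-rule — branch into ((\lnot A \land B) \land D)  //  (B \to D).
      branch 2.1 (add ((\lnot A \land B) \land D)):
        ((\lnot A \land B) \land D): α-rule — add (\lnot A \land B), D.
        (\lnot A \land B): α-rule — add \lnot A, B.
        ○ open, literals {A=false, B=true, D=true}.
      branch 2.2 (add (B \to D)):
        (B \to D): β-rule — branch into \lnot B  //  D.
          branch 2.2.1 (add \lnot B):
            ○ open, literals {B=false}.
          branch 2.2.2 (add D):
            ○ open, literals {D=true}.
0 branches closed, 4 open.
Each open branch fixes some atoms; the unmentioned ones are free. Counting distinct full assignments: branch {D=false, E=false} (B, A, C) contributes 8 new; branch {A=false, B=true, D=true} (E, C) contributes 4 new; branch {B=false} (A, E, D, C) contributes 12 new; branch {D=true} (B, A, E, C) contributes 4 new. Total: 28.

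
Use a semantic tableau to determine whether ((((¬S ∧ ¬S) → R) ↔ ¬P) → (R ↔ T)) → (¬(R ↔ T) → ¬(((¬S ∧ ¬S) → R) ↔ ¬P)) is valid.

Valid

Assume the negation and expand:
Initial set: {¬(((((¬S ∧ ¬S) → R) ↔ ¬P) → (R ↔ T)) → (¬(R ↔ T) → ¬(((¬S ∧ ¬S) → R) ↔ ¬P)))}.
¬(((((¬S ∧ ¬S) → R) ↔ ¬P) → (R ↔ T)) → (¬(R ↔ T) → ¬(((¬S ∧ ¬S) → R) ↔ ¬P))): α-rule — add ((((¬S ∧ ¬S) → R) ↔ ¬P) → (R ↔ T)), ¬(¬(R ↔ T) → ¬(((¬S ∧ ¬S) → R) ↔ ¬P)).
¬(¬(R ↔ T) → ¬(((¬S ∧ ¬S) → R) ↔ ¬P)): α-rule — add ¬(R ↔ T), ¬¬(((¬S ∧ ¬S) → R) ↔ ¬P).
((((¬S ∧ ¬S) → R) ↔ ¬P) → (R ↔ T)): β-rule — branch into ¬(((¬S ∧ ¬S) → R) ↔ ¬P)  //  (R ↔ T).
  branch 1 (add ¬(((¬S ∧ ¬S) → R) ↔ ¬P)):
    ¬(R ↔ T): β-rule — branch into R, ¬T  //  ¬R, T.
      branch 1.1 (add R, ¬T):
        ¬¬(((¬S ∧ ¬S) → R) ↔ ¬P): β-rule — branch into ((¬S ∧ ¬S) → R), ¬P  //  ¬((¬S ∧ ¬S) → R), ¬¬P.
          branch 1.1.1 (add ((¬S ∧ ¬S) → R), ¬P):
            ¬(((¬S ∧ ¬S) → R) ↔ ¬P): β-rule — branch into ((¬S ∧ ¬S) → R), ¬¬P  //  ¬((¬S ∧ ¬S) → R), ¬P.
              branch 1.1.1.1 (add ((¬S ∧ ¬S) → R), ¬¬P):
                × closes — contains both P and ¬P.
              branch 1.1.1.2 (add ¬((¬S ∧ ¬S) → R), ¬P):
                ¬((¬S ∧ ¬S) → R): α-rule — add (¬S ∧ ¬S), ¬R.
                × closes — contains both R and ¬R.
          branch 1.1.2 (add ¬((¬S ∧ ¬S) → R), ¬¬P):
            ¬((¬S ∧ ¬S) → R): α-rule — add (¬S ∧ ¬S), ¬R.
            × closes — contains both R and ¬R.
      branch 1.2 (add ¬R, T):
        ¬¬(((¬S ∧ ¬S) → R) ↔ ¬P): β-rule — branch into ((¬S ∧ ¬S) → R), ¬P  //  ¬((¬S ∧ ¬S) → R), ¬¬P.
          branch 1.2.1 (add ((¬S ∧ ¬S) → R), ¬P):
            ¬(((¬S ∧ ¬S) → R) ↔ ¬P): β-rule — branch into ((¬S ∧ ¬S) → R), ¬¬P  //  ¬((¬S ∧ ¬S) → R), ¬P.
              branch 1.2.1.1 (add ((¬S ∧ ¬S) → R), ¬¬P):
                × closes — contains both P and ¬P.
              branch 1.2.1.2 (add ¬((¬S ∧ ¬S) → R), ¬P):
                ¬((¬S ∧ ¬S) → R): α-rule — add (¬S ∧ ¬S), ¬R.
                (¬S ∧ ¬S): α-rule — add ¬S, ¬S.
                ((¬S ∧ ¬S) → R): β-rule — branch into ¬(¬S ∧ ¬S)  //  R.
                  branch 1.2.1.2.1 (add ¬(¬S ∧ ¬S)):
                    ¬(¬S ∧ ¬S): β-rule — branch into ¬¬S  //  ¬¬S.
                      branch 1.2.1.2.1.1 (add ¬¬S):
                        × closes — contains both S and ¬S.
                      branch 1.2.1.2.1.2 (add ¬¬S):
                        × closes — contains both S and ¬S.
                  branch 1.2.1.2.2 (add R):
                    × closes — contains both R and ¬R.
          branch 1.2.2 (add ¬((¬S ∧ ¬S) → R), ¬¬P):
            ¬((¬S ∧ ¬S) → R): α-rule — add (¬S ∧ ¬S), ¬R.
            (¬S ∧ ¬S): α-rule — add ¬S, ¬S.
            ¬(((¬S ∧ ¬S) → R) ↔ ¬P): β-rule — branch into ((¬S ∧ ¬S) → R), ¬¬P  //  ¬((¬S ∧ ¬S) → R), ¬P.
              branch 1.2.2.1 (add ((¬S ∧ ¬S) → R), ¬¬P):
                ((¬S ∧ ¬S) → R): β-rule — branch into ¬(¬S ∧ ¬S)  //  R.
                  branch 1.2.2.1.1 (add ¬(¬S ∧ ¬S)):
                    ¬(¬S ∧ ¬S): β-rule — branch into ¬¬S  //  ¬¬S.
                      branch 1.2.2.1.1.1 (add ¬¬S):
                        × closes — contains both S and ¬S.
                      branch 1.2.2.1.1.2 (add ¬¬S):
                        × closes — contains both S and ¬S.
                  branch 1.2.2.1.2 (add R):
                    × closes — contains both R and ¬R.
              branch 1.2.2.2 (add ¬((¬S ∧ ¬S) → R), ¬P):
                × closes — contains both P and ¬P.
  branch 2 (add (R ↔ T)):
    ¬(R ↔ T): β-rule — branch into R, ¬T  //  ¬R, T.
      branch 2.1 (add R, ¬T):
        ¬¬(((¬S ∧ ¬S) → R) ↔ ¬P): β-rule — branch into ((¬S ∧ ¬S) → R), ¬P  //  ¬((¬S ∧ ¬S) → R), ¬¬P.
          branch 2.1.1 (add ((¬S ∧ ¬S) → R), ¬P):
            (R ↔ T): β-rule — branch into R, T  //  ¬R, ¬T.
              branch 2.1.1.1 (add R, T):
                × closes — contains both T and ¬T.
              branch 2.1.1.2 (add ¬R, ¬T):
                × closes — contains both R and ¬R.
          branch 2.1.2 (add ¬((¬S ∧ ¬S) → R), ¬¬P):
            ¬((¬S ∧ ¬S) → R): α-rule — add (¬S ∧ ¬S), ¬R.
            × closes — contains both R and ¬R.
      branch 2.2 (add ¬R, T):
        ¬¬(((¬S ∧ ¬S) → R) ↔ ¬P): β-rule — branch into ((¬S ∧ ¬S) → R), ¬P  //  ¬((¬S ∧ ¬S) → R), ¬¬P.
          branch 2.2.1 (add ((¬S ∧ ¬S) → R), ¬P):
            (R ↔ T): β-rule — branch into R, T  //  ¬R, ¬T.
              branch 2.2.1.1 (add R, T):
                × closes — contains both R and ¬R.
              branch 2.2.1.2 (add ¬R, ¬T):
                × closes — contains both T and ¬T.
          branch 2.2.2 (add ¬((¬S ∧ ¬S) → R), ¬¬P):
            ¬((¬S ∧ ¬S) → R): α-rule — add (¬S ∧ ¬S), ¬R.
            (¬S ∧ ¬S): α-rule — add ¬S, ¬S.
            (R ↔ T): β-rule — branch into R, T  //  ¬R, ¬T.
              branch 2.2.2.1 (add R, T):
                × closes — contains both R and ¬R.
              branch 2.2.2.2 (add ¬R, ¬T):
                × closes — contains both T and ¬T.
All 18 branches close.
Every branch closed, so the negation is unsatisfiable and the formula is valid.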